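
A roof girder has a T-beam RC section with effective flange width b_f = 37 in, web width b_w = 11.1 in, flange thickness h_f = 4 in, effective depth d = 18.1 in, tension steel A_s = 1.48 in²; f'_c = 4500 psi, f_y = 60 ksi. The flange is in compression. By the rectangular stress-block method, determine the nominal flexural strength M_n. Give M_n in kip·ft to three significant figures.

M_n ≈ 132 kip·ft

Tension: T = A_s f_y = 1.48 × 60 = 88.8 kips.
Try a within the flange: a = T/(0.85 f'_c b_f) = 88.8/(0.85 × 4.5 × 37) = 0.627 in.
Since a = 0.627 ≤ h_f = 4 in, the stress block lies entirely in the flange; analyse as a rectangular beam of width b_f.
M_n = T(d − a/2) = 88.8 × (18.1 − 0.3135) = 1579.4 kip·in.
M_n = 1579.4/12 = 131.62 kip·ft.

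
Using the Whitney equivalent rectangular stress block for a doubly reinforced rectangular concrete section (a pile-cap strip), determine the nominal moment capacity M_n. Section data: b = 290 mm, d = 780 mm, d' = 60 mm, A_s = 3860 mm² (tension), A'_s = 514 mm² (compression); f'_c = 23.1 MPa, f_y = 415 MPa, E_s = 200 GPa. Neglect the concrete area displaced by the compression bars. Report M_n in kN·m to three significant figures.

M_n ≈ 1070 kN·m

Assume both tension and compression steel yield.
Net tension couple steel: A_s − A'_s = 3346 mm².
a = (A_s − A'_s) f_y / (0.85 f'_c b) = 1388590/(0.85 × 23.1 × 290) = 243.86 mm.
c = a/β₁ = 243.86/0.85 = 286.89 mm; ε'_s = 0.003(c − d')/c = 0.0024 ≥ f_y/E_s = 0.0021, so compression steel does yield.
M_n = (A_s − A'_s) f_y (d − a/2) + A'_s f_y (d − d') = [1388590 × (780 − 121.93) + 213310 × (780 − 60)] × 10⁻⁶ = 913.79 + 153.58 = 1067.37 kN·m.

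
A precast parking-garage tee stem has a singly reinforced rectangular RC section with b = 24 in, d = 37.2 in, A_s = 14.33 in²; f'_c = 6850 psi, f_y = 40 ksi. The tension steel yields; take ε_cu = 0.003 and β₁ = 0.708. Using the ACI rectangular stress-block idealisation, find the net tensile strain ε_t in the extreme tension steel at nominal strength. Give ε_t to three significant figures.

a = A_s f_y/(0.85 f'_c b) = 4.102 in.
β₁ = 0.708, so c = a/β₁ = 4.102/0.708 = 5.794 in.
From the linear strain diagram with ε_cu = 0.003: ε_t = 0.003 (d − c)/c = 0.003 × (37.2 − 5.794)/5.794 = 0.0163.
Since ε_t ≥ 0.005, the section is tension-controlled.

ε_t ≈ 0.0163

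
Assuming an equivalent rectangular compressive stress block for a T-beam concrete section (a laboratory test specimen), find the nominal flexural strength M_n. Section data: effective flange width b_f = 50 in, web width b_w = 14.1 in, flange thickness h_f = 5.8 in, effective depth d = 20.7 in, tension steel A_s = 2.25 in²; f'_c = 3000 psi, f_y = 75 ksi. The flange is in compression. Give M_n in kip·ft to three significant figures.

Tension: T = A_s f_y = 2.25 × 75 = 168.75 kips.
Try a within the flange: a = T/(0.85 f'_c b_f) = 168.75/(0.85 × 3 × 50) = 1.324 in.
Since a = 1.324 ≤ h_f = 5.8 in, the stress block lies entirely in the flange; analyse as a rectangular beam of width b_f.
M_n = T(d − a/2) = 168.75 × (20.7 − 0.662) = 3381.4 kip·in.
M_n = 3381.4/12 = 281.78 kip·ft.

M_n ≈ 282 kip·ft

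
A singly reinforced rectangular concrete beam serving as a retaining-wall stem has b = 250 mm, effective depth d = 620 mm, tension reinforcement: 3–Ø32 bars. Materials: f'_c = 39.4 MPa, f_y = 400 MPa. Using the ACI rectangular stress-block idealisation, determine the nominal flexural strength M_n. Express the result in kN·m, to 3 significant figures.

M_n ≈ 543 kN·m

A_s = 3 × 804 = 2412 mm².
T = A_s f_y = 2412 × 400 = 964800 N = 964.8 kN.
From C = T: a = T/(0.85 f'_c b) = 964800/(0.85 × 39.4 × 250) = 115.23 mm.
M_n = T(d − a/2) = 964.8 kN × (620 − 57.615) mm = 542.59 kN·m.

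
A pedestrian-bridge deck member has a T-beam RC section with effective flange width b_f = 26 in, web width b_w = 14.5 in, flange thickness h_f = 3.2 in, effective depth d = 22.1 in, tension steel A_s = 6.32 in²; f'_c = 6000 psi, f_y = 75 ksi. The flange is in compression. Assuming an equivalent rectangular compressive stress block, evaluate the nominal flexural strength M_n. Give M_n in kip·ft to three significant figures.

Tension: T = A_s f_y = 6.32 × 75 = 474 kips.
Try a within the flange: a = T/(0.85 f'_c b_f) = 474/(0.85 × 6 × 26) = 3.575 in.
a = 3.575 > h_f = 3.2 in: the block extends into the web. Split into flange-overhang and web parts.
C_f = 0.85 f'_c (b_f − b_w) h_f = 0.85 × 6 × (26 − 14.5) × 3.2 = 187.7 kips.
Remaining web compression depth: a_w = (T − C_f)/(0.85 f'_c b_w) = (474 − 187.7)/(0.85 × 6 × 14.5) = 3.872 in.
M_n = C_f(d − h_f/2) + (T − C_f)(d − a_w/2) = 187.7 × (22.1 − 1.6) + 286.3 × (22.1 − 1.936) = 3847.9 + 5773.0 = 9620.9 kip·in.
M_n = 9620.9/12 = 801.74 kip·ft.

M_n ≈ 802 kip·ft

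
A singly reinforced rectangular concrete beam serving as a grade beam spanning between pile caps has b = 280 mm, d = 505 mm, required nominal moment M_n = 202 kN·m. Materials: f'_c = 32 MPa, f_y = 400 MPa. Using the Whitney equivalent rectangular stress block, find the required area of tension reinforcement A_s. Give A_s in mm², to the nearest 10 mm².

With M_n = 0.85 f'_c a b (d − a/2), solve the quadratic for a:
a = d − √(d² − 2M_n/(0.85 f'_c b)) = 505 − √(505² − 2 × 202×10⁶/(0.85 × 32 × 280)) = 55.58 mm.
A_s = 0.85 f'_c a b / f_y = 0.85 × 32 × 55.58 × 280 / 400 = 1058.2 mm².

A_s ≈ 1060 mm²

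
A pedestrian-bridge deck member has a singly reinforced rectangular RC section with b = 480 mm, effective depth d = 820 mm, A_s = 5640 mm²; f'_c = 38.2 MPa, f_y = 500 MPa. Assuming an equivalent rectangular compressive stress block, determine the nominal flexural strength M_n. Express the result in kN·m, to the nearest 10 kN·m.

M_n ≈ 2060 kN·m

T = A_s f_y = 5640 × 500 = 2820000 N = 2820 kN.
From C = T: a = T/(0.85 f'_c b) = 2820000/(0.85 × 38.2 × 480) = 180.94 mm.
M_n = T(d − a/2) = 2820 kN × (820 − 90.47) mm = 2057.27 kN·m.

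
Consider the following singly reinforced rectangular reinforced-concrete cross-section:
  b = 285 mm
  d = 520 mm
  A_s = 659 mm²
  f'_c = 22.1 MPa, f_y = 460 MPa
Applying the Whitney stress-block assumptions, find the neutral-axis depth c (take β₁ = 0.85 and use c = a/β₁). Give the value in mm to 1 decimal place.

T = A_s f_y = 659 × 460 = 303140 N = 303.14 kN.
Setting C = 0.85 f'_c a b equal to T: a = 303140/(0.85 × 22.1 × 285) = 56.622 mm.
With β₁ = 0.85, c = a/β₁ = 56.622/0.85 = 66.6 mm.

c ≈ 66.6 mm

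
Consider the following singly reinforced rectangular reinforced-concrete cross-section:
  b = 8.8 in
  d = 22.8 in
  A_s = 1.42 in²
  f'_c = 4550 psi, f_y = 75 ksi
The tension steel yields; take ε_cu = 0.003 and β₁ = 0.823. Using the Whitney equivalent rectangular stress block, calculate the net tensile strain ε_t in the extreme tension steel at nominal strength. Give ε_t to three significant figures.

a = A_s f_y/(0.85 f'_c b) = 3.129 in.
β₁ = 0.823, so c = a/β₁ = 3.129/0.823 = 3.802 in.
From the linear strain diagram with ε_cu = 0.003: ε_t = 0.003 (d − c)/c = 0.003 × (22.8 − 3.802)/3.802 = 0.0150.
Since ε_t ≥ 0.005, the section is tension-controlled.

ε_t ≈ 0.0150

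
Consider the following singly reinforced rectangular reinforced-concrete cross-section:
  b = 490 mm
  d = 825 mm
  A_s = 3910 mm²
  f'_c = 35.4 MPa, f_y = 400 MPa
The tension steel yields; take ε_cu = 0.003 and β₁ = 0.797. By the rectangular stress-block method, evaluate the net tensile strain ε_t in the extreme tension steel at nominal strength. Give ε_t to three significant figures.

a = A_s f_y/(0.85 f'_c b) = 106.08 mm.
β₁ = 0.797, so c = a/β₁ = 106.08/0.797 = 133.10 mm.
From the linear strain diagram with ε_cu = 0.003: ε_t = 0.003 (d − c)/c = 0.003 × (825 − 133.10)/133.10 = 0.0156.
Since ε_t ≥ 0.005, the section is tension-controlled.

ε_t ≈ 0.0156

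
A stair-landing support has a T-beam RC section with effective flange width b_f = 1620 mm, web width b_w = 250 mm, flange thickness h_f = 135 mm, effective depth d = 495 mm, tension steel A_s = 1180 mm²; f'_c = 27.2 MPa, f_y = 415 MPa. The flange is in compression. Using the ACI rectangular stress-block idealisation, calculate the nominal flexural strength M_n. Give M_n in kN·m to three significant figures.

M_n ≈ 239 kN·m

Tension: T = A_s f_y = 1180 × 415 = 489700 N.
Try a within the flange: a = T/(0.85 f'_c b_f) = 489700/(0.85 × 27.2 × 1620) = 13.07 mm.
Since a = 13.07 ≤ h_f = 135 mm, the stress block lies entirely in the flange; analyse as a rectangular beam of width b_f.
M_n = T(d − a/2) = 489700 × (495 − 6.535) = 239.20 × 10⁶ N·mm.
M_n = 239.20 kN·m.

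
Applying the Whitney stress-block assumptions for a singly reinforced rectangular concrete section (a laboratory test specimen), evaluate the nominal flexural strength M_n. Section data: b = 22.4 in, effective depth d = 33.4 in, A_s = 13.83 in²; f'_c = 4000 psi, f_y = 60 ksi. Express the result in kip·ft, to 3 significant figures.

M_n ≈ 1930 kip·ft

T = A_s f_y = 13.83 × 60 = 829.8 kips.
a = T/(0.85 f'_c b) = 829.8/(0.85 × 4 × 22.4) = 10.895 in.
M_n = T(d − a/2) = 829.8 × (33.4 − 5.4475) = 23195.0 kip·in = 23195.0/12 = 1932.92 kip·ft.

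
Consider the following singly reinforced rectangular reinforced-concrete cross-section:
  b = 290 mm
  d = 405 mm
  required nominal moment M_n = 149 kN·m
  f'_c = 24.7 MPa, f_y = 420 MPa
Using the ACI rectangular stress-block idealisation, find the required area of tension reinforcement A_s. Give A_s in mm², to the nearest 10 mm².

A_s ≈ 950 mm²

With M_n = 0.85 f'_c a b (d − a/2), solve the quadratic for a:
a = d − √(d² − 2M_n/(0.85 f'_c b)) = 405 − √(405² − 2 × 149×10⁶/(0.85 × 24.7 × 290)) = 65.76 mm.
A_s = 0.85 f'_c a b / f_y = 0.85 × 24.7 × 65.76 × 290 / 420 = 953.3 mm².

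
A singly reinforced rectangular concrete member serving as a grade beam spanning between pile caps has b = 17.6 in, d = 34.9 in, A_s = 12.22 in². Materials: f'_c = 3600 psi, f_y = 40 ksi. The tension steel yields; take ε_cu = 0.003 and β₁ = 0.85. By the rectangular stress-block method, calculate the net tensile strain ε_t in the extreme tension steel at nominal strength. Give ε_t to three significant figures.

ε_t ≈ 0.00681

a = A_s f_y/(0.85 f'_c b) = 9.076 in.
β₁ = 0.85, so c = a/β₁ = 9.076/0.85 = 10.678 in.
From the linear strain diagram with ε_cu = 0.003: ε_t = 0.003 (d − c)/c = 0.003 × (34.9 − 10.678)/10.678 = 0.00681.
Since ε_t ≥ 0.005, the section is tension-controlled.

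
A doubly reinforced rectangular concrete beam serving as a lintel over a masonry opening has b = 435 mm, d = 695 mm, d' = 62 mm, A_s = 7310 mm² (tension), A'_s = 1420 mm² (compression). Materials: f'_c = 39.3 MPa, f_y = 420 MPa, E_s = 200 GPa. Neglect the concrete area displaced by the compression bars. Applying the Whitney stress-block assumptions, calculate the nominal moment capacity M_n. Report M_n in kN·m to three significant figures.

M_n ≈ 1890 kN·m

Assume both tension and compression steel yield.
Net tension couple steel: A_s − A'_s = 5890 mm².
a = (A_s − A'_s) f_y / (0.85 f'_c b) = 2473800/(0.85 × 39.3 × 435) = 170.24 mm.
c = a/β₁ = 170.24/0.769 = 221.38 mm; ε'_s = 0.003(c − d')/c = 0.0022 ≥ f_y/E_s = 0.0021, so compression steel does yield.
M_n = (A_s − A'_s) f_y (d − a/2) + A'_s f_y (d − d') = [2473800 × (695 − 85.12) + 596400 × (695 − 62)] × 10⁻⁶ = 1508.72 + 377.52 = 1886.24 kN·m.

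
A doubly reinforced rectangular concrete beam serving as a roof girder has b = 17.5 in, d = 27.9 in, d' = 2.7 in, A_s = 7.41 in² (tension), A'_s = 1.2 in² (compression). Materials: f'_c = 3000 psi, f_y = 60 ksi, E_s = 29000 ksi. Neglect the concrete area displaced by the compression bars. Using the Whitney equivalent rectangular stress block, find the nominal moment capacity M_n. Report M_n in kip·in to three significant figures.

M_n ≈ 10700 kip·in

Assume both steels yield.
a = (A_s − A'_s) f_y/(0.85 f'_c b) = (7.41 − 1.2) × 60/(0.85 × 3 × 17.5) = 8.350 in.
c = a/β₁ = 8.350/0.85 = 9.824 in; ε'_s = 0.003(c − d')/c = 0.0022 ≥ ε_y = 0.0021, so the compression steel yields.
M_n = (A_s − A'_s) f_y (d − a/2) + A'_s f_y (d − d') = 372.6 × (27.9 − 4.175) + 72 × (27.9 − 2.7) = 8839.9 + 1814.4 = 10654.3 kip·in.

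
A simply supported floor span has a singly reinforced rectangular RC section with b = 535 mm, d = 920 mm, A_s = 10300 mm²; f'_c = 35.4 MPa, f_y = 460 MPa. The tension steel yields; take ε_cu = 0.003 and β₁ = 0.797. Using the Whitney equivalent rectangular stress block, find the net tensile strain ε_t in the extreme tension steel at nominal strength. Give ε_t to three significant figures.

a = A_s f_y/(0.85 f'_c b) = 294.32 mm.
β₁ = 0.797, so c = a/β₁ = 294.32/0.797 = 369.28 mm.
From the linear strain diagram with ε_cu = 0.003: ε_t = 0.003 (d − c)/c = 0.003 × (920 − 369.28)/369.28 = 0.00447.
ε_t is between 0.004 and 0.005 — transition zone.

ε_t ≈ 0.00447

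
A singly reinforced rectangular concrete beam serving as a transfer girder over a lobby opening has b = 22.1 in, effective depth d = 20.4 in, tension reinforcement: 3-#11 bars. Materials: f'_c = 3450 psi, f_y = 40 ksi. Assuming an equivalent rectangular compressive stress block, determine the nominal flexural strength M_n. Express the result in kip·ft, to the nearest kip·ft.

M_n ≈ 296 kip·ft

A_s = 3 × 1.56 = 4.68 in².
T = A_s f_y = 4.68 × 40 = 187.2 kips.
a = T/(0.85 f'_c b) = 187.2/(0.85 × 3.45 × 22.1) = 2.889 in.
M_n = T(d − a/2) = 187.2 × (20.4 − 1.4445) = 3548.5 kip·in = 3548.5/12 = 295.71 kip·ft.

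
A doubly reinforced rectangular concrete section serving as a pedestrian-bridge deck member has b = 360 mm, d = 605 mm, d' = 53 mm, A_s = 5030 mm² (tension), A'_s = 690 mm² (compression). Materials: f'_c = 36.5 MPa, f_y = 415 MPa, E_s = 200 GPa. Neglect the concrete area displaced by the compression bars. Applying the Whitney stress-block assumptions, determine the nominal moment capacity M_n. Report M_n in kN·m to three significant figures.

Assume both tension and compression steel yield.
Net tension couple steel: A_s − A'_s = 4340 mm².
a = (A_s − A'_s) f_y / (0.85 f'_c b) = 1801100/(0.85 × 36.5 × 360) = 161.26 mm.
c = a/β₁ = 161.26/0.789 = 204.39 mm; ε'_s = 0.003(c − d')/c = 0.0022 ≥ f_y/E_s = 0.0021, so compression steel does yield.
M_n = (A_s − A'_s) f_y (d − a/2) + A'_s f_y (d − d') = [1801100 × (605 − 80.63) + 286350 × (605 − 53)] × 10⁻⁶ = 944.44 + 158.07 = 1102.51 kN·m.

M_n ≈ 1100 kN·m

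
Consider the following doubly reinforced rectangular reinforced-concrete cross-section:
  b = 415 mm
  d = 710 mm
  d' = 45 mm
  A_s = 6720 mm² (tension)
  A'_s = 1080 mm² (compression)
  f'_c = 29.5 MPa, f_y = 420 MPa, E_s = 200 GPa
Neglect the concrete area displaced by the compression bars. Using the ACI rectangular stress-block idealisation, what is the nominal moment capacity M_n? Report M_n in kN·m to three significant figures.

M_n ≈ 1710 kN·m

Assume both tension and compression steel yield.
Net tension couple steel: A_s − A'_s = 5640 mm².
a = (A_s − A'_s) f_y / (0.85 f'_c b) = 2368800/(0.85 × 29.5 × 415) = 227.64 mm.
c = a/β₁ = 227.64/0.839 = 271.32 mm; ε'_s = 0.003(c − d')/c = 0.0025 ≥ f_y/E_s = 0.0021, so compression steel does yield.
M_n = (A_s − A'_s) f_y (d − a/2) + A'_s f_y (d − d') = [2368800 × (710 − 113.82) + 453600 × (710 − 45)] × 10⁻⁶ = 1412.23 + 301.64 = 1713.87 kN·m.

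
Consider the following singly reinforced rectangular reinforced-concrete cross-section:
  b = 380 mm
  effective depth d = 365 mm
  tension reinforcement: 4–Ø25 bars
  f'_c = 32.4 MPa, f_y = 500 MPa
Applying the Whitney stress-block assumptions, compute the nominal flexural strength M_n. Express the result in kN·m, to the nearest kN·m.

M_n ≈ 312 kN·m

A_s = 4 × 491 = 1964 mm².
T = A_s f_y = 1964 × 500 = 982000 N = 982 kN.
From C = T: a = T/(0.85 f'_c b) = 982000/(0.85 × 32.4 × 380) = 93.83 mm.
M_n = T(d − a/2) = 982 kN × (365 − 46.915) mm = 312.36 kN·m.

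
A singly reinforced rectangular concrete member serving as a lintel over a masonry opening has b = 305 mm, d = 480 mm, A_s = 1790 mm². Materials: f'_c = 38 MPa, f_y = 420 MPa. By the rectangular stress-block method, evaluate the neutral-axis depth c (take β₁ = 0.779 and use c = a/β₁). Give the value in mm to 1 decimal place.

T = A_s f_y = 1790 × 420 = 751800 N = 751.8 kN.
Setting C = 0.85 f'_c a b equal to T: a = 751800/(0.85 × 38 × 305) = 76.313 mm.
With β₁ = 0.779, c = a/β₁ = 76.313/0.779 = 98.0 mm.

c ≈ 98.0 mm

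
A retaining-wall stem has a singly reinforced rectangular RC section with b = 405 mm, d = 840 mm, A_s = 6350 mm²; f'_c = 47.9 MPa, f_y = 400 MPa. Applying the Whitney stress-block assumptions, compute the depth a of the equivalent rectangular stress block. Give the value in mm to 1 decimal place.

T = A_s f_y = 6350 × 400 = 2540000 N = 2540 kN.
Setting C = 0.85 f'_c a b equal to T: a = 2540000/(0.85 × 47.9 × 405) = 154.0 mm.

a ≈ 154.0 mm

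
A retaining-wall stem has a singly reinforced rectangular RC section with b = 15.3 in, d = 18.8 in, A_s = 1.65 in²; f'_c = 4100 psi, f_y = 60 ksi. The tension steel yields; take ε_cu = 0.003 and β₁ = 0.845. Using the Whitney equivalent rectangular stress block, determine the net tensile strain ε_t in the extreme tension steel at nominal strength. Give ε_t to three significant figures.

ε_t ≈ 0.0227

a = A_s f_y/(0.85 f'_c b) = 1.857 in.
β₁ = 0.845, so c = a/β₁ = 1.857/0.845 = 2.198 in.
From the linear strain diagram with ε_cu = 0.003: ε_t = 0.003 (d − c)/c = 0.003 × (18.8 − 2.198)/2.198 = 0.0227.
Since ε_t ≥ 0.005, the section is tension-controlled.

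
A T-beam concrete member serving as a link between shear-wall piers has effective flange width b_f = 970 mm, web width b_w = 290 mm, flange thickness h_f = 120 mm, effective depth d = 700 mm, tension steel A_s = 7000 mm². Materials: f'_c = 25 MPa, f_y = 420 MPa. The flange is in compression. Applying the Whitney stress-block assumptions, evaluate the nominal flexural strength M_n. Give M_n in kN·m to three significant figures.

M_n ≈ 1840 kN·m

Tension: T = A_s f_y = 7000 × 420 = 2940000 N.
Try a within the flange: a = T/(0.85 f'_c b_f) = 2940000/(0.85 × 25 × 970) = 142.63 mm.
a = 142.63 > h_f = 120 mm: the block extends into the web. Split into flange-overhang and web parts.
C_f = 0.85 f'_c (b_f − b_w) h_f = 0.85 × 25 × (970 − 290) × 120 = 1734000 N.
Remaining web compression depth: a_w = (T − C_f)/(0.85 f'_c b_w) = (2940000 − 1734000)/(0.85 × 25 × 290) = 195.70 mm.
M_n = C_f(d − h_f/2) + (T − C_f)(d − a_w/2) = 1734000 × (700 − 60) + 1206000 × (700 − 97.85) = 1109.76 + 726.19 = 1835.95 × 10⁶ N·mm.
M_n = 1835.95 kN·m.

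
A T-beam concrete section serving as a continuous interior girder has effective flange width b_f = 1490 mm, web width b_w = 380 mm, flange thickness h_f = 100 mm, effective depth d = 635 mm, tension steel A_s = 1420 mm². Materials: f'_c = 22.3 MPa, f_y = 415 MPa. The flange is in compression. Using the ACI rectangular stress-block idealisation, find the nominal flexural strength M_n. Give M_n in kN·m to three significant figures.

M_n ≈ 368 kN·m

Tension: T = A_s f_y = 1420 × 415 = 589300 N.
Try a within the flange: a = T/(0.85 f'_c b_f) = 589300/(0.85 × 22.3 × 1490) = 20.87 mm.
Since a = 20.87 ≤ h_f = 100 mm, the stress block lies entirely in the flange; analyse as a rectangular beam of width b_f.
M_n = T(d − a/2) = 589300 × (635 − 10.435) = 368.06 × 10⁶ N·mm.
M_n = 368.06 kN·m.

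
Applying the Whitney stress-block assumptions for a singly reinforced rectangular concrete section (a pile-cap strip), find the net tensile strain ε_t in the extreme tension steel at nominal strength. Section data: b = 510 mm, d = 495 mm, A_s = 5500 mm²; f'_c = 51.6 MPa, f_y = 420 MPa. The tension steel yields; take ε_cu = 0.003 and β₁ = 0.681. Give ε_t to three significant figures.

a = A_s f_y/(0.85 f'_c b) = 103.27 mm.
β₁ = 0.681, so c = a/β₁ = 103.27/0.681 = 151.64 mm.
From the linear strain diagram with ε_cu = 0.003: ε_t = 0.003 (d − c)/c = 0.003 × (495 − 151.64)/151.64 = 0.00679.
Since ε_t ≥ 0.005, the section is tension-controlled.

ε_t ≈ 0.00679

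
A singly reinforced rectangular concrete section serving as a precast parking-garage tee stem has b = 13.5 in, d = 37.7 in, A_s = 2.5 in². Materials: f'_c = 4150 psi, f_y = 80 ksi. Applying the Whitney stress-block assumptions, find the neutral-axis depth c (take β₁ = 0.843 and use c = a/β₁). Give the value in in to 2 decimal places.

c ≈ 4.98 in

T = A_s f_y = 2.5 × 80 = 200 kips.
a = T/(0.85 f'_c b) = 200/(0.85 × 4.15 × 13.5) = 4.1998 in.
With β₁ = 0.843, c = a/β₁ = 4.1998/0.843 = 4.98 in.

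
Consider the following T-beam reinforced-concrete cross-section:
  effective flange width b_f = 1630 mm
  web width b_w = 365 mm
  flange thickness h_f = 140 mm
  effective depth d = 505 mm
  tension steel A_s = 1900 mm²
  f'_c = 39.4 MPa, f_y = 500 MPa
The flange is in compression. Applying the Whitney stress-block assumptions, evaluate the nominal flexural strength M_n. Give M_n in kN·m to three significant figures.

Tension: T = A_s f_y = 1900 × 500 = 950000 N.
Try a within the flange: a = T/(0.85 f'_c b_f) = 950000/(0.85 × 39.4 × 1630) = 17.40 mm.
Since a = 17.40 ≤ h_f = 140 mm, the stress block lies entirely in the flange; analyse as a rectangular beam of width b_f.
M_n = T(d − a/2) = 950000 × (505 − 8.7) = 471.49 × 10⁶ N·mm.
M_n = 471.49 kN·m.

M_n ≈ 471 kN·m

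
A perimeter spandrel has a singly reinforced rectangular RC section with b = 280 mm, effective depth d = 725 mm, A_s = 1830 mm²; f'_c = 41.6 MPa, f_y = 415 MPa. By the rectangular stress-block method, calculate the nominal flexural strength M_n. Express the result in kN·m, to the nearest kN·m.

T = A_s f_y = 1830 × 415 = 759450 N = 759.45 kN.
From C = T: a = T/(0.85 f'_c b) = 759450/(0.85 × 41.6 × 280) = 76.71 mm.
M_n = T(d − a/2) = 759.45 kN × (725 − 38.355) mm = 521.47 kN·m.

M_n ≈ 521 kN·m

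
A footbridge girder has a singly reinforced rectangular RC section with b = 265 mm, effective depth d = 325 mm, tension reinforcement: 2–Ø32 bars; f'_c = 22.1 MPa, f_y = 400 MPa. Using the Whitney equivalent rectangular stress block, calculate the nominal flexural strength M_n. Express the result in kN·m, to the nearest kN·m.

A_s = 2 × 804 = 1608 mm².
T = A_s f_y = 1608 × 400 = 643200 N = 643.2 kN.
From C = T: a = T/(0.85 f'_c b) = 643200/(0.85 × 22.1 × 265) = 129.21 mm.
M_n = T(d − a/2) = 643.2 kN × (325 − 64.605) mm = 167.49 kN·m.

M_n ≈ 167 kN·m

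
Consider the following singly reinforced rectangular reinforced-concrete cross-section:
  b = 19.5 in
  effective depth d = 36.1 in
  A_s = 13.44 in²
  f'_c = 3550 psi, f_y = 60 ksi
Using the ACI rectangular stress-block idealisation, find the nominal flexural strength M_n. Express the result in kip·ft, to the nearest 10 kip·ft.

M_n ≈ 1970 kip·ft

T = A_s f_y = 13.44 × 60 = 806.4 kips.
a = T/(0.85 f'_c b) = 806.4/(0.85 × 3.55 × 19.5) = 13.705 in.
M_n = T(d − a/2) = 806.4 × (36.1 − 6.8525) = 23585.2 kip·in = 23585.2/12 = 1965.43 kip·ft.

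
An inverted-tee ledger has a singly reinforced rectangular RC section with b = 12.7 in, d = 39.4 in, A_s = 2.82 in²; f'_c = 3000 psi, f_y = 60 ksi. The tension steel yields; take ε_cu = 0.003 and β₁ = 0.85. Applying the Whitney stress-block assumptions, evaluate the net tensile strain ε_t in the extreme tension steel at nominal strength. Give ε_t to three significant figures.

a = A_s f_y/(0.85 f'_c b) = 5.225 in.
β₁ = 0.85, so c = a/β₁ = 5.225/0.85 = 6.147 in.
From the linear strain diagram with ε_cu = 0.003: ε_t = 0.003 (d − c)/c = 0.003 × (39.4 − 6.147)/6.147 = 0.0162.
Since ε_t ≥ 0.005, the section is tension-controlled.

ε_t ≈ 0.0162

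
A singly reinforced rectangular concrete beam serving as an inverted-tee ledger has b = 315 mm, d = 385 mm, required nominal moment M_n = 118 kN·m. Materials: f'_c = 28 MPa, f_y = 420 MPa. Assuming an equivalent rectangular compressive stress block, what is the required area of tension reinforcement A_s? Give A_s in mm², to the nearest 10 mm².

With M_n = 0.85 f'_c a b (d − a/2), solve the quadratic for a:
a = d − √(d² − 2M_n/(0.85 f'_c b)) = 385 − √(385² − 2 × 118×10⁶/(0.85 × 28 × 315)) = 43.32 mm.
A_s = 0.85 f'_c a b / f_y = 0.85 × 28 × 43.32 × 315 / 420 = 773.3 mm².

A_s ≈ 770 mm²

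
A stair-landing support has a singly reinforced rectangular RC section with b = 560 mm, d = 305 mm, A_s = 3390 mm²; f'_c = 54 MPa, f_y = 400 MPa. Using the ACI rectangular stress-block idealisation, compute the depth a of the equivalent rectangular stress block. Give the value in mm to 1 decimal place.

a ≈ 52.8 mm

T = A_s f_y = 3390 × 400 = 1356000 N = 1356 kN.
Setting C = 0.85 f'_c a b equal to T: a = 1356000/(0.85 × 54 × 560) = 52.8 mm.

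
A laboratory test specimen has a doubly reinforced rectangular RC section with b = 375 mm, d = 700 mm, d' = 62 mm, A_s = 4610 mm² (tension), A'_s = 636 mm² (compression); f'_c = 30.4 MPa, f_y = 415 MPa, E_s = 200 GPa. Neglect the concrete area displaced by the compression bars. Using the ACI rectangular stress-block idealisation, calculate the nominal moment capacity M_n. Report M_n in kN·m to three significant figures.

Assume both tension and compression steel yield.
Net tension couple steel: A_s − A'_s = 3974 mm².
a = (A_s − A'_s) f_y / (0.85 f'_c b) = 1649210/(0.85 × 30.4 × 375) = 170.20 mm.
c = a/β₁ = 170.20/0.833 = 204.32 mm; ε'_s = 0.003(c − d')/c = 0.0021 ≥ f_y/E_s = 0.0021, so compression steel does yield.
M_n = (A_s − A'_s) f_y (d − a/2) + A'_s f_y (d − d') = [1649210 × (700 − 85.1) + 263940 × (700 − 62)] × 10⁻⁶ = 1014.10 + 168.39 = 1182.49 kN·m.

M_n ≈ 1180 kN·m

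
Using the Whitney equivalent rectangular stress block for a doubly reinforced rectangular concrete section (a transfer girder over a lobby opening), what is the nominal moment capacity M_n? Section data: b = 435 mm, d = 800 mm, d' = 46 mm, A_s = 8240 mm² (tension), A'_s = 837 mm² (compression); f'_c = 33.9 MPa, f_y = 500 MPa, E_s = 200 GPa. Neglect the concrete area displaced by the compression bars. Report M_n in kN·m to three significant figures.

Assume both tension and compression steel yield.
Net tension couple steel: A_s − A'_s = 7403 mm².
a = (A_s − A'_s) f_y / (0.85 f'_c b) = 3701500/(0.85 × 33.9 × 435) = 295.30 mm.
c = a/β₁ = 295.30/0.808 = 365.47 mm; ε'_s = 0.003(c − d')/c = 0.0026 ≥ f_y/E_s = 0.0025, so compression steel does yield.
M_n = (A_s − A'_s) f_y (d − a/2) + A'_s f_y (d − d') = [3701500 × (800 − 147.65) + 418500 × (800 − 46)] × 10⁻⁶ = 2414.67 + 315.55 = 2730.22 kN·m.

M_n ≈ 2730 kN·m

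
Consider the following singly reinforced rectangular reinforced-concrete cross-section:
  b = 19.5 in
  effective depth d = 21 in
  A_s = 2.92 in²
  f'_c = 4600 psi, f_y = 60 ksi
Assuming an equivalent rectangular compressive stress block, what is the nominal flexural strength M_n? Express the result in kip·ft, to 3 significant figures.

M_n ≈ 290 kip·ft

T = A_s f_y = 2.92 × 60 = 175.2 kips.
a = T/(0.85 f'_c b) = 175.2/(0.85 × 4.6 × 19.5) = 2.298 in.
M_n = T(d − a/2) = 175.2 × (21 − 1.149) = 3477.9 kip·in = 3477.9/12 = 289.83 kip·ft.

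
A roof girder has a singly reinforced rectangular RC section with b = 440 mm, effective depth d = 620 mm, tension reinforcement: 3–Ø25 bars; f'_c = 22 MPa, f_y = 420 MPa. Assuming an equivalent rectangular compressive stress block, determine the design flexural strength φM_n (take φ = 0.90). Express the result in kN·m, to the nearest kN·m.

A_s = 3 × 491 = 1473 mm².
T = A_s f_y = 1473 × 420 = 618660 N = 618.66 kN.
From C = T: a = T/(0.85 f'_c b) = 618660/(0.85 × 22 × 440) = 75.19 mm.
M_n = T(d − a/2) = 618.66 kN × (620 − 37.595) mm = 360.31 kN·m.
φM_n = 0.90 × 360.31 = 324.28 kN·m.

φM_n ≈ 324 kN·m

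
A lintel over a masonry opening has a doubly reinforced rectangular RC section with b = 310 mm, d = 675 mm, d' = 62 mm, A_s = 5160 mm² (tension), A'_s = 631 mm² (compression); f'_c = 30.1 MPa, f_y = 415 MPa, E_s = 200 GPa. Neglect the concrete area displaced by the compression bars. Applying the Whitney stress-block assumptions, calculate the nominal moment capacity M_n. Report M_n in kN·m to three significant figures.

Assume both tension and compression steel yield.
Net tension couple steel: A_s − A'_s = 4529 mm².
a = (A_s − A'_s) f_y / (0.85 f'_c b) = 1879535/(0.85 × 30.1 × 310) = 236.98 mm.
c = a/β₁ = 236.98/0.835 = 283.81 mm; ε'_s = 0.003(c − d')/c = 0.0023 ≥ f_y/E_s = 0.0021, so compression steel does yield.
M_n = (A_s − A'_s) f_y (d − a/2) + A'_s f_y (d − d') = [1879535 × (675 − 118.49) + 261865 × (675 − 62)] × 10⁻⁶ = 1045.98 + 160.52 = 1206.50 kN·m.

M_n ≈ 1210 kN·m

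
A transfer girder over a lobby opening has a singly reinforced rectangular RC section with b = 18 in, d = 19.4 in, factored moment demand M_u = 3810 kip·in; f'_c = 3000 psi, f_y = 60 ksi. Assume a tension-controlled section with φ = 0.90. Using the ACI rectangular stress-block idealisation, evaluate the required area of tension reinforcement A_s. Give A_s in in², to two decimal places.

M_n = M_u/φ = 3810/0.90 = 4233.33 kip·in.
From M_n = 0.85 f'_c a b (d − a/2):
a = d − √(d² − 2M_n/(0.85 f'_c b)) = 19.4 − √(19.4² − 2 × 4233.33/(0.85 × 3 × 18)) = 5.547 in.
A_s = 0.85 f'_c a b / f_y = 0.85 × 3 × 5.547 × 18 / 60 = 4.243 in².

A_s ≈ 4.24 in²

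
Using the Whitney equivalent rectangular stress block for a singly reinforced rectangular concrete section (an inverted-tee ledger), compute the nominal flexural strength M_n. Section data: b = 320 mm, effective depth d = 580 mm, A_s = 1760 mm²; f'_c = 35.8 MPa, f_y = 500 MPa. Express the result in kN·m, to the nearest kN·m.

T = A_s f_y = 1760 × 500 = 880000 N = 880 kN.
From C = T: a = T/(0.85 f'_c b) = 880000/(0.85 × 35.8 × 320) = 90.37 mm.
M_n = T(d − a/2) = 880 kN × (580 − 45.185) mm = 470.64 kN·m.

M_n ≈ 471 kN·m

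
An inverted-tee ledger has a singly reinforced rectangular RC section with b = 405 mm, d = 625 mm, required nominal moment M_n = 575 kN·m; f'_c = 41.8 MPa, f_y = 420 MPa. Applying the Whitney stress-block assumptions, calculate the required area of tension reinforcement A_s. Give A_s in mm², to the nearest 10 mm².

A_s ≈ 2320 mm²

With M_n = 0.85 f'_c a b (d − a/2), solve the quadratic for a:
a = d − √(d² − 2M_n/(0.85 f'_c b)) = 625 − √(625² − 2 × 575×10⁶/(0.85 × 41.8 × 405)) = 67.59 mm.
A_s = 0.85 f'_c a b / f_y = 0.85 × 41.8 × 67.59 × 405 / 420 = 2315.7 mm².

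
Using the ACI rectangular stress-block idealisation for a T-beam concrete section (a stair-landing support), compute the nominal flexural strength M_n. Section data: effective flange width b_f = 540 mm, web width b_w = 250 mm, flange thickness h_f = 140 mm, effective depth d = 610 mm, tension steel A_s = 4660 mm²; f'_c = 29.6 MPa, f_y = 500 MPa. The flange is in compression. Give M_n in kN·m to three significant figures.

Tension: T = A_s f_y = 4660 × 500 = 2330000 N.
Try a within the flange: a = T/(0.85 f'_c b_f) = 2330000/(0.85 × 29.6 × 540) = 171.50 mm.
a = 171.50 > h_f = 140 mm: the block extends into the web. Split into flange-overhang and web parts.
C_f = 0.85 f'_c (b_f − b_w) h_f = 0.85 × 29.6 × (540 − 250) × 140 = 1021496 N.
Remaining web compression depth: a_w = (T − C_f)/(0.85 f'_c b_w) = (2330000 − 1021496)/(0.85 × 29.6 × 250) = 208.03 mm.
M_n = C_f(d − h_f/2) + (T − C_f)(d − a_w/2) = 1021496 × (610 − 70) + 1308504 × (610 − 104.015) = 551.61 + 662.08 = 1213.69 × 10⁶ N·mm.
M_n = 1213.69 kN·m.

M_n ≈ 1210 kN·m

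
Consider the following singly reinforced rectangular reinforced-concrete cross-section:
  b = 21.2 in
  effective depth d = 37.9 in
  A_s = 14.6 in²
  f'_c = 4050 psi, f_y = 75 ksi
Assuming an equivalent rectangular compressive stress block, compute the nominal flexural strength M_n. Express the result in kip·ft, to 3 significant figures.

M_n ≈ 2770 kip·ft

T = A_s f_y = 14.6 × 75 = 1095 kips.
a = T/(0.85 f'_c b) = 1095/(0.85 × 4.05 × 21.2) = 15.004 in.
M_n = T(d − a/2) = 1095 × (37.9 − 7.502) = 33285.8 kip·in = 33285.8/12 = 2773.82 kip·ft.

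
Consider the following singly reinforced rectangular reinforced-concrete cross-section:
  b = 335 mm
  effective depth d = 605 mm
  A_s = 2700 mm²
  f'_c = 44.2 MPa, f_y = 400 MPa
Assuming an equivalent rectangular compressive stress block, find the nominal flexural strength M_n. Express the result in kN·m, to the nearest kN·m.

M_n ≈ 607 kN·m

T = A_s f_y = 2700 × 400 = 1080000 N = 1080 kN.
From C = T: a = T/(0.85 f'_c b) = 1080000/(0.85 × 44.2 × 335) = 85.81 mm.
M_n = T(d − a/2) = 1080 kN × (605 − 42.905) mm = 607.06 kN·m.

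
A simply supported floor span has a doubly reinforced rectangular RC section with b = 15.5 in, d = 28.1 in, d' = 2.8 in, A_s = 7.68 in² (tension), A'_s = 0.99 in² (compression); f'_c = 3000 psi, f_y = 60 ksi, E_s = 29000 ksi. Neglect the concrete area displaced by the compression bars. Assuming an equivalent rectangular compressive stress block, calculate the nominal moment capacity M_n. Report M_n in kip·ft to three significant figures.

M_n ≈ 895 kip·ft

Assume both steels yield.
a = (A_s − A'_s) f_y/(0.85 f'_c b) = (7.68 − 0.99) × 60/(0.85 × 3 × 15.5) = 10.156 in.
c = a/β₁ = 10.156/0.85 = 11.948 in; ε'_s = 0.003(c − d')/c = 0.0023 ≥ ε_y = 0.0021, so the compression steel yields.
M_n = (A_s − A'_s) f_y (d − a/2) + A'_s f_y (d − d') = 401.4 × (28.1 − 5.078) + 59.4 × (28.1 − 2.8) = 9241.0 + 1502.8 = 10743.8 kip·in = 10743.8/12 = 895.32 kip·ft.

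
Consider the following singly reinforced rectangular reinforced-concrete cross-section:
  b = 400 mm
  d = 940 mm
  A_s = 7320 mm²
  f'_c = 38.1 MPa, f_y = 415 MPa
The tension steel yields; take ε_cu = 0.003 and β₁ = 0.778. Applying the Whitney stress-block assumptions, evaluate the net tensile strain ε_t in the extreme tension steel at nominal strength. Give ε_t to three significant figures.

a = A_s f_y/(0.85 f'_c b) = 234.51 mm.
β₁ = 0.778, so c = a/β₁ = 234.51/0.778 = 301.43 mm.
From the linear strain diagram with ε_cu = 0.003: ε_t = 0.003 (d − c)/c = 0.003 × (940 − 301.43)/301.43 = 0.00636.
Since ε_t ≥ 0.005, the section is tension-controlled.

ε_t ≈ 0.00636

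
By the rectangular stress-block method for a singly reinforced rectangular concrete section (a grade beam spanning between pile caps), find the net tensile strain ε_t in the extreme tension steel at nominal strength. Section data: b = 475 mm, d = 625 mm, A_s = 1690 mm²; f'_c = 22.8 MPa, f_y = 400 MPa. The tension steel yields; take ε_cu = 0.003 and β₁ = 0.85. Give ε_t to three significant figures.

a = A_s f_y/(0.85 f'_c b) = 73.43 mm.
β₁ = 0.85, so c = a/β₁ = 73.43/0.85 = 86.39 mm.
From the linear strain diagram with ε_cu = 0.003: ε_t = 0.003 (d − c)/c = 0.003 × (625 − 86.39)/86.39 = 0.0187.
Since ε_t ≥ 0.005, the section is tension-controlled.

ε_t ≈ 0.0187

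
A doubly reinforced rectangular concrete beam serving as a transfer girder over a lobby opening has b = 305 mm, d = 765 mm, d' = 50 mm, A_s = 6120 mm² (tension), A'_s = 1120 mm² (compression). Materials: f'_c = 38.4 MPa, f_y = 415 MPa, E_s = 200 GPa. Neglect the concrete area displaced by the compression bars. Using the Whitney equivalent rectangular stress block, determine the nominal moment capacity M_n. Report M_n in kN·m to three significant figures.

M_n ≈ 1700 kN·m

Assume both tension and compression steel yield.
Net tension couple steel: A_s − A'_s = 5000 mm².
a = (A_s − A'_s) f_y / (0.85 f'_c b) = 2075000/(0.85 × 38.4 × 305) = 208.43 mm.
c = a/β₁ = 208.43/0.776 = 268.60 mm; ε'_s = 0.003(c − d')/c = 0.0024 ≥ f_y/E_s = 0.0021, so compression steel does yield.
M_n = (A_s − A'_s) f_y (d − a/2) + A'_s f_y (d − d') = [2075000 × (765 − 104.215) + 464800 × (765 − 50)] × 10⁻⁶ = 1371.13 + 332.33 = 1703.46 kN·m.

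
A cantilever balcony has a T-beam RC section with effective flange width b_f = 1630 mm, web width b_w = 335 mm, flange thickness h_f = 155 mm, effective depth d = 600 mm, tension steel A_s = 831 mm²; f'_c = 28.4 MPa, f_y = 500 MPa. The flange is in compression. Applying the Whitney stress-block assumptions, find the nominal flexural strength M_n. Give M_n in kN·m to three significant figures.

M_n ≈ 247 kN·m

Tension: T = A_s f_y = 831 × 500 = 415500 N.
Try a within the flange: a = T/(0.85 f'_c b_f) = 415500/(0.85 × 28.4 × 1630) = 10.56 mm.
Since a = 10.56 ≤ h_f = 155 mm, the stress block lies entirely in the flange; analyse as a rectangular beam of width b_f.
M_n = T(d − a/2) = 415500 × (600 − 5.28) = 247.11 × 10⁶ N·mm.
M_n = 247.11 kN·m.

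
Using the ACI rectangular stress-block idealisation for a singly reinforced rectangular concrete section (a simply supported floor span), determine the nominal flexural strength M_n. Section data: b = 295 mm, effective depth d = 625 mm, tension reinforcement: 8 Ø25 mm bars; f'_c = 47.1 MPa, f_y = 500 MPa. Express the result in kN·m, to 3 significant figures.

A_s = 8 × 491 = 3928 mm².
T = A_s f_y = 3928 × 500 = 1964000 N = 1964 kN.
From C = T: a = T/(0.85 f'_c b) = 1964000/(0.85 × 47.1 × 295) = 166.30 mm.
M_n = T(d − a/2) = 1964 kN × (625 − 83.15) mm = 1064.19 kN·m.

M_n ≈ 1060 kN·m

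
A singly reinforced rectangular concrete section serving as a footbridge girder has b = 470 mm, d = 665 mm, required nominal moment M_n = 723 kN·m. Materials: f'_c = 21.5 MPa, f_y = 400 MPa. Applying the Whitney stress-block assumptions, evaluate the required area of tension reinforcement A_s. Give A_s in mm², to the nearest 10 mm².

With M_n = 0.85 f'_c a b (d − a/2), solve the quadratic for a:
a = d − √(d² − 2M_n/(0.85 f'_c b)) = 665 − √(665² − 2 × 723×10⁶/(0.85 × 21.5 × 470)) = 141.67 mm.
A_s = 0.85 f'_c a b / f_y = 0.85 × 21.5 × 141.67 × 470 / 400 = 3042.1 mm².

A_s ≈ 3040 mm²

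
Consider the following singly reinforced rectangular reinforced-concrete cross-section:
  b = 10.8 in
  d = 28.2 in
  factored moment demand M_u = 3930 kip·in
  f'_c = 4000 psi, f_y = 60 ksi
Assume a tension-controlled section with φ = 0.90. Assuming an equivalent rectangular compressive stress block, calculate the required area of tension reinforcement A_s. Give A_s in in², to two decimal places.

M_n = M_u/φ = 3930/0.90 = 4366.67 kip·in.
From M_n = 0.85 f'_c a b (d − a/2):
a = d − √(d² − 2M_n/(0.85 f'_c b)) = 28.2 − √(28.2² − 2 × 4366.67/(0.85 × 4 × 10.8)) = 4.591 in.
A_s = 0.85 f'_c a b / f_y = 0.85 × 4 × 4.591 × 10.8 / 60 = 2.810 in².

A_s ≈ 2.81 in²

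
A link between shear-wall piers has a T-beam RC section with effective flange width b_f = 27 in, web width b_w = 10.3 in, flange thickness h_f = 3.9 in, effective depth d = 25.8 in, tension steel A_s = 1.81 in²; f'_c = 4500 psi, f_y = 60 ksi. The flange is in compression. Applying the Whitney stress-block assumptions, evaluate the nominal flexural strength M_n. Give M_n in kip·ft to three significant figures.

M_n ≈ 229 kip·ft

Tension: T = A_s f_y = 1.81 × 60 = 108.6 kips.
Try a within the flange: a = T/(0.85 f'_c b_f) = 108.6/(0.85 × 4.5 × 27) = 1.052 in.
Since a = 1.052 ≤ h_f = 3.9 in, the stress block lies entirely in the flange; analyse as a rectangular beam of width b_f.
M_n = T(d − a/2) = 108.6 × (25.8 − 0.526) = 2744.8 kip·in.
M_n = 2744.8/12 = 228.73 kip·ft.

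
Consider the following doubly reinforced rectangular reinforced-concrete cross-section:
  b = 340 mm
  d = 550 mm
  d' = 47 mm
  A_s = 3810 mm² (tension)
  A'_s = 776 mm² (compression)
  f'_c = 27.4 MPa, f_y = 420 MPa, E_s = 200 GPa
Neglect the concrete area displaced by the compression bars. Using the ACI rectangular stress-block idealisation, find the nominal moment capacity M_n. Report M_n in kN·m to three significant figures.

Assume both tension and compression steel yield.
Net tension couple steel: A_s − A'_s = 3034 mm².
a = (A_s − A'_s) f_y / (0.85 f'_c b) = 1274280/(0.85 × 27.4 × 340) = 160.92 mm.
c = a/β₁ = 160.92/0.85 = 189.32 mm; ε'_s = 0.003(c − d')/c = 0.0023 ≥ f_y/E_s = 0.0021, so compression steel does yield.
M_n = (A_s − A'_s) f_y (d − a/2) + A'_s f_y (d − d') = [1274280 × (550 − 80.46) + 325920 × (550 − 47)] × 10⁻⁶ = 598.33 + 163.94 = 762.27 kN·m.

M_n ≈ 762 kN·m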